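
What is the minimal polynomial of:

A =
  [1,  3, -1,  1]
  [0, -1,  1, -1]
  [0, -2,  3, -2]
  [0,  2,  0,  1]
x^3 - 3*x^2 + 3*x - 1

The characteristic polynomial is χ_A(x) = (x - 1)^4, so the eigenvalues are known. The minimal polynomial is
  m_A(x) = Π_λ (x − λ)^{k_λ}
where k_λ is the size of the *largest* Jordan block for λ (equivalently, the smallest k with (A − λI)^k v = 0 for every generalised eigenvector v of λ).

  λ = 1: largest Jordan block has size 3, contributing (x − 1)^3

So m_A(x) = (x - 1)^3 = x^3 - 3*x^2 + 3*x - 1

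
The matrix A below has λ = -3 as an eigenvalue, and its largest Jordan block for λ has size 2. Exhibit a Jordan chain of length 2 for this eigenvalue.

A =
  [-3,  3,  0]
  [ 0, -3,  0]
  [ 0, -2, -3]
A Jordan chain for λ = -3 of length 2:
v_1 = (3, 0, -2)ᵀ
v_2 = (0, 1, 0)ᵀ

Let N = A − (-3)·I. We want v_2 with N^2 v_2 = 0 but N^1 v_2 ≠ 0; then v_{j-1} := N · v_j for j = 2, …, 2.

Pick v_2 = (0, 1, 0)ᵀ.
Then v_1 = N · v_2 = (3, 0, -2)ᵀ.

Sanity check: (A − (-3)·I) v_1 = (0, 0, 0)ᵀ = 0. ✓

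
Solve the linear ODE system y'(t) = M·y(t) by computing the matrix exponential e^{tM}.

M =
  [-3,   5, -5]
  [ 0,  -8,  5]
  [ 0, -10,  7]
e^{tM} =
  [exp(-3*t), exp(2*t) - exp(-3*t), -exp(2*t) + exp(-3*t)]
  [0, -exp(2*t) + 2*exp(-3*t), exp(2*t) - exp(-3*t)]
  [0, -2*exp(2*t) + 2*exp(-3*t), 2*exp(2*t) - exp(-3*t)]

Strategy: write M = P · J · P⁻¹ where J is a Jordan canonical form, so e^{tM} = P · e^{tJ} · P⁻¹, and e^{tJ} can be computed block-by-block.

M has Jordan form
J =
  [-3,  0, 0]
  [ 0, -3, 0]
  [ 0,  0, 2]
(up to reordering of blocks).

Per-block formulas:
  For a 1×1 block at λ = -3: exp(t · [-3]) = [e^(-3t)].
  For a 1×1 block at λ = 2: exp(t · [2]) = [e^(2t)].

After assembling e^{tJ} and conjugating by P, we get:

e^{tM} =
  [exp(-3*t), exp(2*t) - exp(-3*t), -exp(2*t) + exp(-3*t)]
  [0, -exp(2*t) + 2*exp(-3*t), exp(2*t) - exp(-3*t)]
  [0, -2*exp(2*t) + 2*exp(-3*t), 2*exp(2*t) - exp(-3*t)]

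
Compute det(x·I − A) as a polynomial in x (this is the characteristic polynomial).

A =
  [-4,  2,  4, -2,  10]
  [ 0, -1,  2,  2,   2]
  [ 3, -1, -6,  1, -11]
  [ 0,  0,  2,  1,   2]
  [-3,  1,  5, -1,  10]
x^5 - 4*x^3 - 2*x^2 + 3*x + 2

Expanding det(x·I − A) (e.g. by cofactor expansion or by noting that A is similar to its Jordan form J, which has the same characteristic polynomial as A) gives
  χ_A(x) = x^5 - 4*x^3 - 2*x^2 + 3*x + 2
which factors as (x - 2)*(x - 1)*(x + 1)^3. The eigenvalues (with algebraic multiplicities) are λ = -1 with multiplicity 3, λ = 1 with multiplicity 1, λ = 2 with multiplicity 1.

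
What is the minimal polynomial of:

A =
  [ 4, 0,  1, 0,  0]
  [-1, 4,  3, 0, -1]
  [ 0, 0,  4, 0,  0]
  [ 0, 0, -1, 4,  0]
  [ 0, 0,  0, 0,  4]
x^3 - 12*x^2 + 48*x - 64

The characteristic polynomial is χ_A(x) = (x - 4)^5, so the eigenvalues are known. The minimal polynomial is
  m_A(x) = Π_λ (x − λ)^{k_λ}
where k_λ is the size of the *largest* Jordan block for λ (equivalently, the smallest k with (A − λI)^k v = 0 for every generalised eigenvector v of λ).

  λ = 4: largest Jordan block has size 3, contributing (x − 4)^3

So m_A(x) = (x - 4)^3 = x^3 - 12*x^2 + 48*x - 64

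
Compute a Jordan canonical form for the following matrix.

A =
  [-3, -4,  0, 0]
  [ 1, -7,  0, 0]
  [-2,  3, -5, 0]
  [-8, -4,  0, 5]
J_3(-5) ⊕ J_1(5)

The characteristic polynomial is
  det(x·I − A) = x^4 + 10*x^3 - 250*x - 625 = (x - 5)*(x + 5)^3

Eigenvalues and multiplicities (the geometric multiplicity of λ is n − rank(A − λI), which equals the number of Jordan blocks for λ):
  λ = -5: algebraic multiplicity = 3, geometric multiplicity = 1
  λ = 5: algebraic multiplicity = 1, geometric multiplicity = 1

Determining the block sizes for each eigenvalue:
  λ = -5: one block (gm = 1), so the single block has size am = 3 → block sizes [3]
  λ = 5: one block (gm = 1), so the single block has size am = 1 → block sizes [1]

Assembling the blocks gives a Jordan form
J =
  [-5,  1,  0, 0]
  [ 0, -5,  1, 0]
  [ 0,  0, -5, 0]
  [ 0,  0,  0, 5]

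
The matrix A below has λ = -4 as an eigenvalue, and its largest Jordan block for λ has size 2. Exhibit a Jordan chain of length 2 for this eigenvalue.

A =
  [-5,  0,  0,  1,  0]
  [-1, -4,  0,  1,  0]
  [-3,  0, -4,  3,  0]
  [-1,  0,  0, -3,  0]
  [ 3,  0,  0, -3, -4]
A Jordan chain for λ = -4 of length 2:
v_1 = (-1, -1, -3, -1, 3)ᵀ
v_2 = (1, 0, 0, 0, 0)ᵀ

Let N = A − (-4)·I. We want v_2 with N^2 v_2 = 0 but N^1 v_2 ≠ 0; then v_{j-1} := N · v_j for j = 2, …, 2.

Pick v_2 = (1, 0, 0, 0, 0)ᵀ.
Then v_1 = N · v_2 = (-1, -1, -3, -1, 3)ᵀ.

Sanity check: (A − (-4)·I) v_1 = (0, 0, 0, 0, 0)ᵀ = 0. ✓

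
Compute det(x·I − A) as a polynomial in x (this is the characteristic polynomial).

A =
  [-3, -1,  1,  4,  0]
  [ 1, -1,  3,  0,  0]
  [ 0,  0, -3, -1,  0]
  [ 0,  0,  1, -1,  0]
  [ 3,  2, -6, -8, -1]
x^5 + 9*x^4 + 32*x^3 + 56*x^2 + 48*x + 16

Expanding det(x·I − A) (e.g. by cofactor expansion or by noting that A is similar to its Jordan form J, which has the same characteristic polynomial as A) gives
  χ_A(x) = x^5 + 9*x^4 + 32*x^3 + 56*x^2 + 48*x + 16
which factors as (x + 1)*(x + 2)^4. The eigenvalues (with algebraic multiplicities) are λ = -2 with multiplicity 4, λ = -1 with multiplicity 1.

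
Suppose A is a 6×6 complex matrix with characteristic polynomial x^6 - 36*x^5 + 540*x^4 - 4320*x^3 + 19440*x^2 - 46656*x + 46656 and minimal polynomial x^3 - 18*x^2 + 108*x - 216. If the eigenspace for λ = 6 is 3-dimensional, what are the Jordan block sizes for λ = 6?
Block sizes for λ = 6: [3, 2, 1]

Step 1 — from the characteristic polynomial, algebraic multiplicity of λ = 6 is 6. From dim ker(A − (6)·I) = 3, there are exactly 3 Jordan blocks for λ = 6.
Step 2 — from the minimal polynomial, the factor (x − 6)^3 tells us the largest block for λ = 6 has size 3.
Step 3 — with total size 6, 3 blocks, and largest block 3, the block sizes (in nonincreasing order) are [3, 2, 1].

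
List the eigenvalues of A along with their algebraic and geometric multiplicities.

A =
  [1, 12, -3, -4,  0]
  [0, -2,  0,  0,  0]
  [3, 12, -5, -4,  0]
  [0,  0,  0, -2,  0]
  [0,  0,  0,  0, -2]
λ = -2: alg = 5, geom = 4

Step 1 — factor the characteristic polynomial to read off the algebraic multiplicities:
  χ_A(x) = (x + 2)^5

Step 2 — compute geometric multiplicities via the rank-nullity identity g(λ) = n − rank(A − λI):
  rank(A − (-2)·I) = 1, so dim ker(A − (-2)·I) = n − 1 = 4

Summary:
  λ = -2: algebraic multiplicity = 5, geometric multiplicity = 4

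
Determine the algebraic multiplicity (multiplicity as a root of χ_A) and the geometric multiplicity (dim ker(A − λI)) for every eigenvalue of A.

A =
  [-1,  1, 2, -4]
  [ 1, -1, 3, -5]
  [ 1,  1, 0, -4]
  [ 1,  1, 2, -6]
λ = -2: alg = 4, geom = 2

Step 1 — factor the characteristic polynomial to read off the algebraic multiplicities:
  χ_A(x) = (x + 2)^4

Step 2 — compute geometric multiplicities via the rank-nullity identity g(λ) = n − rank(A − λI):
  rank(A − (-2)·I) = 2, so dim ker(A − (-2)·I) = n − 2 = 2

Summary:
  λ = -2: algebraic multiplicity = 4, geometric multiplicity = 2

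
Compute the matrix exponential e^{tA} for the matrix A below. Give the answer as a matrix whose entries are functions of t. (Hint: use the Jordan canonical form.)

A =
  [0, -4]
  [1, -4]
e^{tA} =
  [2*t*exp(-2*t) + exp(-2*t), -4*t*exp(-2*t)]
  [t*exp(-2*t), -2*t*exp(-2*t) + exp(-2*t)]

Strategy: write A = P · J · P⁻¹ where J is a Jordan canonical form, so e^{tA} = P · e^{tJ} · P⁻¹, and e^{tJ} can be computed block-by-block.

A has Jordan form
J =
  [-2,  1]
  [ 0, -2]
(up to reordering of blocks).

Per-block formulas:
  For a 2×2 Jordan block J_2(-2): exp(t · J_2(-2)) = e^(-2t)·(I + t·N), where N is the 2×2 nilpotent shift.

After assembling e^{tJ} and conjugating by P, we get:

e^{tA} =
  [2*t*exp(-2*t) + exp(-2*t), -4*t*exp(-2*t)]
  [t*exp(-2*t), -2*t*exp(-2*t) + exp(-2*t)]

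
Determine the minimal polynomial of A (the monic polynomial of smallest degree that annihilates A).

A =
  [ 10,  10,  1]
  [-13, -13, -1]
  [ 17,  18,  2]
x^3 + x^2 - 5*x + 3

The characteristic polynomial is χ_A(x) = (x - 1)^2*(x + 3), so the eigenvalues are known. The minimal polynomial is
  m_A(x) = Π_λ (x − λ)^{k_λ}
where k_λ is the size of the *largest* Jordan block for λ (equivalently, the smallest k with (A − λI)^k v = 0 for every generalised eigenvector v of λ).

  λ = -3: largest Jordan block has size 1, contributing (x + 3)
  λ = 1: largest Jordan block has size 2, contributing (x − 1)^2

So m_A(x) = (x - 1)^2*(x + 3) = x^3 + x^2 - 5*x + 3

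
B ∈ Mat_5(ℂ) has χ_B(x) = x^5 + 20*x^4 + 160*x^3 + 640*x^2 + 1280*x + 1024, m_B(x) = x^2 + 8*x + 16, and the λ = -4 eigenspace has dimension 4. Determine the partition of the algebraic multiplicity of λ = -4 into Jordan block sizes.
Block sizes for λ = -4: [2, 1, 1, 1]

Step 1 — from the characteristic polynomial, algebraic multiplicity of λ = -4 is 5. From dim ker(B − (-4)·I) = 4, there are exactly 4 Jordan blocks for λ = -4.
Step 2 — from the minimal polynomial, the factor (x + 4)^2 tells us the largest block for λ = -4 has size 2.
Step 3 — with total size 5, 4 blocks, and largest block 2, the block sizes (in nonincreasing order) are [2, 1, 1, 1].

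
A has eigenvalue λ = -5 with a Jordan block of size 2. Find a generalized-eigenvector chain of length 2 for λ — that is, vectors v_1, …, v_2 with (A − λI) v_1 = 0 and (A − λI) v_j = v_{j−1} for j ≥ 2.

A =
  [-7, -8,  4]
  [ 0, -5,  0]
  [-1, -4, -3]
A Jordan chain for λ = -5 of length 2:
v_1 = (-2, 0, -1)ᵀ
v_2 = (1, 0, 0)ᵀ

Let N = A − (-5)·I. We want v_2 with N^2 v_2 = 0 but N^1 v_2 ≠ 0; then v_{j-1} := N · v_j for j = 2, …, 2.

Pick v_2 = (1, 0, 0)ᵀ.
Then v_1 = N · v_2 = (-2, 0, -1)ᵀ.

Sanity check: (A − (-5)·I) v_1 = (0, 0, 0)ᵀ = 0. ✓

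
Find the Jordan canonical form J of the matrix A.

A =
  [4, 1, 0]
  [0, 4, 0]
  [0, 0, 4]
J_2(4) ⊕ J_1(4)

The characteristic polynomial is
  det(x·I − A) = x^3 - 12*x^2 + 48*x - 64 = (x - 4)^3

Eigenvalues and multiplicities (the geometric multiplicity of λ is n − rank(A − λI), which equals the number of Jordan blocks for λ):
  λ = 4: algebraic multiplicity = 3, geometric multiplicity = 2

Determining the block sizes for each eigenvalue:
  λ = 4: 2 blocks summing to 3 forces exactly one block of size 2 and the rest size 1 → block sizes [2, 1]

Assembling the blocks gives a Jordan form
J =
  [4, 1, 0]
  [0, 4, 0]
  [0, 0, 4]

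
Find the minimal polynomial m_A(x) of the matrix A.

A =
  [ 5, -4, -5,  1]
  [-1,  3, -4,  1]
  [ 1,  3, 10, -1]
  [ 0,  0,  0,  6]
x^3 - 18*x^2 + 108*x - 216

The characteristic polynomial is χ_A(x) = (x - 6)^4, so the eigenvalues are known. The minimal polynomial is
  m_A(x) = Π_λ (x − λ)^{k_λ}
where k_λ is the size of the *largest* Jordan block for λ (equivalently, the smallest k with (A − λI)^k v = 0 for every generalised eigenvector v of λ).

  λ = 6: largest Jordan block has size 3, contributing (x − 6)^3

So m_A(x) = (x - 6)^3 = x^3 - 18*x^2 + 108*x - 216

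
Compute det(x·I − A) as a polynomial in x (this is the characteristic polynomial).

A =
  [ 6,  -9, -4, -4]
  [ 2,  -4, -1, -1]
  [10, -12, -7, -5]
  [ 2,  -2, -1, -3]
x^4 + 8*x^3 + 24*x^2 + 32*x + 16

Expanding det(x·I − A) (e.g. by cofactor expansion or by noting that A is similar to its Jordan form J, which has the same characteristic polynomial as A) gives
  χ_A(x) = x^4 + 8*x^3 + 24*x^2 + 32*x + 16
which factors as (x + 2)^4. The eigenvalues (with algebraic multiplicities) are λ = -2 with multiplicity 4.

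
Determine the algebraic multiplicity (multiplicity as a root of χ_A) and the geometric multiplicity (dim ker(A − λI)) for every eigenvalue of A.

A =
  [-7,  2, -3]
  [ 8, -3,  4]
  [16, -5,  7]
λ = -1: alg = 3, geom = 1

Step 1 — factor the characteristic polynomial to read off the algebraic multiplicities:
  χ_A(x) = (x + 1)^3

Step 2 — compute geometric multiplicities via the rank-nullity identity g(λ) = n − rank(A − λI):
  rank(A − (-1)·I) = 2, so dim ker(A − (-1)·I) = n − 2 = 1

Summary:
  λ = -1: algebraic multiplicity = 3, geometric multiplicity = 1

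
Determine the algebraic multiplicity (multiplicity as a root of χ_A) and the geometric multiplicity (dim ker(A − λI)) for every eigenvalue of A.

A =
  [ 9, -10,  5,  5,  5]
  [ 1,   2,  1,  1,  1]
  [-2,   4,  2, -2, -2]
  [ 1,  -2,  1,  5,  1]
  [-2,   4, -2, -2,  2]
λ = 4: alg = 5, geom = 4

Step 1 — factor the characteristic polynomial to read off the algebraic multiplicities:
  χ_A(x) = (x - 4)^5

Step 2 — compute geometric multiplicities via the rank-nullity identity g(λ) = n − rank(A − λI):
  rank(A − (4)·I) = 1, so dim ker(A − (4)·I) = n − 1 = 4

Summary:
  λ = 4: algebraic multiplicity = 5, geometric multiplicity = 4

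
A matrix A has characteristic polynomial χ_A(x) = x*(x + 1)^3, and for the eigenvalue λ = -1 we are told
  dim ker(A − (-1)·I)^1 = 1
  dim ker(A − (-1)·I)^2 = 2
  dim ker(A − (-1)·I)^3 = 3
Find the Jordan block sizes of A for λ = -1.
Block sizes for λ = -1: [3]

From the dimensions of kernels of powers, the number of Jordan blocks of size at least j is d_j − d_{j−1} where d_j = dim ker(N^j) (with d_0 = 0). Computing the differences gives [1, 1, 1].
The number of blocks of size exactly k is (#blocks of size ≥ k) − (#blocks of size ≥ k + 1), so the partition is: 1 block(s) of size 3.
In nonincreasing order the block sizes are [3].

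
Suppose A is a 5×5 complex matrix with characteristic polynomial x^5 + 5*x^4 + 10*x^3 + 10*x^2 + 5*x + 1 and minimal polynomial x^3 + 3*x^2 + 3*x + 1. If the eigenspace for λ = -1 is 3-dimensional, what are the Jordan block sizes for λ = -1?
Block sizes for λ = -1: [3, 1, 1]

Step 1 — from the characteristic polynomial, algebraic multiplicity of λ = -1 is 5. From dim ker(A − (-1)·I) = 3, there are exactly 3 Jordan blocks for λ = -1.
Step 2 — from the minimal polynomial, the factor (x + 1)^3 tells us the largest block for λ = -1 has size 3.
Step 3 — with total size 5, 3 blocks, and largest block 3, the block sizes (in nonincreasing order) are [3, 1, 1].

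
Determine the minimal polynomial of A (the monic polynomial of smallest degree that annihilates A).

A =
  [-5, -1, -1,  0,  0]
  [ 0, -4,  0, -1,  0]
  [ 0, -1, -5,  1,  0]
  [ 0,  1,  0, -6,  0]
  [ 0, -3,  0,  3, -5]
x^2 + 10*x + 25

The characteristic polynomial is χ_A(x) = (x + 5)^5, so the eigenvalues are known. The minimal polynomial is
  m_A(x) = Π_λ (x − λ)^{k_λ}
where k_λ is the size of the *largest* Jordan block for λ (equivalently, the smallest k with (A − λI)^k v = 0 for every generalised eigenvector v of λ).

  λ = -5: largest Jordan block has size 2, contributing (x + 5)^2

So m_A(x) = (x + 5)^2 = x^2 + 10*x + 25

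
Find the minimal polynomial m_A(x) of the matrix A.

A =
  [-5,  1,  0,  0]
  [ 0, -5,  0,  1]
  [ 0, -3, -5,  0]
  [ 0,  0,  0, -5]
x^3 + 15*x^2 + 75*x + 125

The characteristic polynomial is χ_A(x) = (x + 5)^4, so the eigenvalues are known. The minimal polynomial is
  m_A(x) = Π_λ (x − λ)^{k_λ}
where k_λ is the size of the *largest* Jordan block for λ (equivalently, the smallest k with (A − λI)^k v = 0 for every generalised eigenvector v of λ).

  λ = -5: largest Jordan block has size 3, contributing (x + 5)^3

So m_A(x) = (x + 5)^3 = x^3 + 15*x^2 + 75*x + 125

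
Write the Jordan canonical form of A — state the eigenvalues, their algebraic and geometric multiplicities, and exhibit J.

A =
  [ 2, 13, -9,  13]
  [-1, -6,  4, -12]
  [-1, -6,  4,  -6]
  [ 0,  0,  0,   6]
J_3(0) ⊕ J_1(6)

The characteristic polynomial is
  det(x·I − A) = x^4 - 6*x^3 = x^3*(x - 6)

Eigenvalues and multiplicities (the geometric multiplicity of λ is n − rank(A − λI), which equals the number of Jordan blocks for λ):
  λ = 0: algebraic multiplicity = 3, geometric multiplicity = 1
  λ = 6: algebraic multiplicity = 1, geometric multiplicity = 1

Determining the block sizes for each eigenvalue:
  λ = 0: one block (gm = 1), so the single block has size am = 3 → block sizes [3]
  λ = 6: one block (gm = 1), so the single block has size am = 1 → block sizes [1]

Assembling the blocks gives a Jordan form
J =
  [0, 1, 0, 0]
  [0, 0, 1, 0]
  [0, 0, 0, 0]
  [0, 0, 0, 6]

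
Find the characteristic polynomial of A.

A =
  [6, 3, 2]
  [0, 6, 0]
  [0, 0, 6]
x^3 - 18*x^2 + 108*x - 216

Expanding det(x·I − A) (e.g. by cofactor expansion or by noting that A is similar to its Jordan form J, which has the same characteristic polynomial as A) gives
  χ_A(x) = x^3 - 18*x^2 + 108*x - 216
which factors as (x - 6)^3. The eigenvalues (with algebraic multiplicities) are λ = 6 with multiplicity 3.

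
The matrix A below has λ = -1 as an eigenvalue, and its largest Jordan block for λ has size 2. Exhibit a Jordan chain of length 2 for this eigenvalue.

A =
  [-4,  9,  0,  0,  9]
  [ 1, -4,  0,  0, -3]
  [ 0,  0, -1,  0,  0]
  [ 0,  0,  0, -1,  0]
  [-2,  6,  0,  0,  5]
A Jordan chain for λ = -1 of length 2:
v_1 = (-3, 1, 0, 0, -2)ᵀ
v_2 = (1, 0, 0, 0, 0)ᵀ

Let N = A − (-1)·I. We want v_2 with N^2 v_2 = 0 but N^1 v_2 ≠ 0; then v_{j-1} := N · v_j for j = 2, …, 2.

Pick v_2 = (1, 0, 0, 0, 0)ᵀ.
Then v_1 = N · v_2 = (-3, 1, 0, 0, -2)ᵀ.

Sanity check: (A − (-1)·I) v_1 = (0, 0, 0, 0, 0)ᵀ = 0. ✓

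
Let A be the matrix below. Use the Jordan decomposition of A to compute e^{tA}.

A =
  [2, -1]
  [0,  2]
e^{tA} =
  [exp(2*t), -t*exp(2*t)]
  [0, exp(2*t)]

Strategy: write A = P · J · P⁻¹ where J is a Jordan canonical form, so e^{tA} = P · e^{tJ} · P⁻¹, and e^{tJ} can be computed block-by-block.

A has Jordan form
J =
  [2, 1]
  [0, 2]
(up to reordering of blocks).

Per-block formulas:
  For a 2×2 Jordan block J_2(2): exp(t · J_2(2)) = e^(2t)·(I + t·N), where N is the 2×2 nilpotent shift.

After assembling e^{tJ} and conjugating by P, we get:

e^{tA} =
  [exp(2*t), -t*exp(2*t)]
  [0, exp(2*t)]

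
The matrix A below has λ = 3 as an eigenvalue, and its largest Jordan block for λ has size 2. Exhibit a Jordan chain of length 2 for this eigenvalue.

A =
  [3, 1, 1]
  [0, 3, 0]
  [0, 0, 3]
A Jordan chain for λ = 3 of length 2:
v_1 = (1, 0, 0)ᵀ
v_2 = (0, 1, 0)ᵀ

Let N = A − (3)·I. We want v_2 with N^2 v_2 = 0 but N^1 v_2 ≠ 0; then v_{j-1} := N · v_j for j = 2, …, 2.

Pick v_2 = (0, 1, 0)ᵀ.
Then v_1 = N · v_2 = (1, 0, 0)ᵀ.

Sanity check: (A − (3)·I) v_1 = (0, 0, 0)ᵀ = 0. ✓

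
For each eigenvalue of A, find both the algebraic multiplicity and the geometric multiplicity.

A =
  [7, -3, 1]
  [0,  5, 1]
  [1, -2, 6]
λ = 6: alg = 3, geom = 1

Step 1 — factor the characteristic polynomial to read off the algebraic multiplicities:
  χ_A(x) = (x - 6)^3

Step 2 — compute geometric multiplicities via the rank-nullity identity g(λ) = n − rank(A − λI):
  rank(A − (6)·I) = 2, so dim ker(A − (6)·I) = n − 2 = 1

Summary:
  λ = 6: algebraic multiplicity = 3, geometric multiplicity = 1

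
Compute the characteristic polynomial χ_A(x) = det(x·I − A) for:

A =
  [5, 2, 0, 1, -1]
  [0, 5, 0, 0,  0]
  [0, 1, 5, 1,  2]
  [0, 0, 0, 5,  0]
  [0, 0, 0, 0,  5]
x^5 - 25*x^4 + 250*x^3 - 1250*x^2 + 3125*x - 3125

Expanding det(x·I − A) (e.g. by cofactor expansion or by noting that A is similar to its Jordan form J, which has the same characteristic polynomial as A) gives
  χ_A(x) = x^5 - 25*x^4 + 250*x^3 - 1250*x^2 + 3125*x - 3125
which factors as (x - 5)^5. The eigenvalues (with algebraic multiplicities) are λ = 5 with multiplicity 5.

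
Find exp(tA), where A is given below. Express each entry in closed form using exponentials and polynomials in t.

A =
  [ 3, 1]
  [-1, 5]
e^{tA} =
  [-t*exp(4*t) + exp(4*t), t*exp(4*t)]
  [-t*exp(4*t), t*exp(4*t) + exp(4*t)]

Strategy: write A = P · J · P⁻¹ where J is a Jordan canonical form, so e^{tA} = P · e^{tJ} · P⁻¹, and e^{tJ} can be computed block-by-block.

A has Jordan form
J =
  [4, 1]
  [0, 4]
(up to reordering of blocks).

Per-block formulas:
  For a 2×2 Jordan block J_2(4): exp(t · J_2(4)) = e^(4t)·(I + t·N), where N is the 2×2 nilpotent shift.

After assembling e^{tJ} and conjugating by P, we get:

e^{tA} =
  [-t*exp(4*t) + exp(4*t), t*exp(4*t)]
  [-t*exp(4*t), t*exp(4*t) + exp(4*t)]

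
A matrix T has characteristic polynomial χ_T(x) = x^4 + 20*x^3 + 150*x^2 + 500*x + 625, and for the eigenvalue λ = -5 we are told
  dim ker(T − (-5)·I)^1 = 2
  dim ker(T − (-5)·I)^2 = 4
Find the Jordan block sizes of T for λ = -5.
Block sizes for λ = -5: [2, 2]

From the dimensions of kernels of powers, the number of Jordan blocks of size at least j is d_j − d_{j−1} where d_j = dim ker(N^j) (with d_0 = 0). Computing the differences gives [2, 2].
The number of blocks of size exactly k is (#blocks of size ≥ k) − (#blocks of size ≥ k + 1), so the partition is: 2 block(s) of size 2.
In nonincreasing order the block sizes are [2, 2].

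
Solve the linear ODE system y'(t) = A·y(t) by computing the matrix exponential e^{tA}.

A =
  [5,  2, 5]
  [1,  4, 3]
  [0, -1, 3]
e^{tA} =
  [3*t^2*exp(4*t)/2 + t*exp(4*t) + exp(4*t), -3*t^2*exp(4*t)/2 + 2*t*exp(4*t), 3*t^2*exp(4*t) + 5*t*exp(4*t)]
  [t^2*exp(4*t)/2 + t*exp(4*t), -t^2*exp(4*t)/2 + exp(4*t), t^2*exp(4*t) + 3*t*exp(4*t)]
  [-t^2*exp(4*t)/2, t^2*exp(4*t)/2 - t*exp(4*t), -t^2*exp(4*t) - t*exp(4*t) + exp(4*t)]

Strategy: write A = P · J · P⁻¹ where J is a Jordan canonical form, so e^{tA} = P · e^{tJ} · P⁻¹, and e^{tJ} can be computed block-by-block.

A has Jordan form
J =
  [4, 1, 0]
  [0, 4, 1]
  [0, 0, 4]
(up to reordering of blocks).

Per-block formulas:
  For a 3×3 Jordan block J_3(4): exp(t · J_3(4)) = e^(4t)·(I + t·N + (t^2/2)·N^2), where N is the 3×3 nilpotent shift.

After assembling e^{tJ} and conjugating by P, we get:

e^{tA} =
  [3*t^2*exp(4*t)/2 + t*exp(4*t) + exp(4*t), -3*t^2*exp(4*t)/2 + 2*t*exp(4*t), 3*t^2*exp(4*t) + 5*t*exp(4*t)]
  [t^2*exp(4*t)/2 + t*exp(4*t), -t^2*exp(4*t)/2 + exp(4*t), t^2*exp(4*t) + 3*t*exp(4*t)]
  [-t^2*exp(4*t)/2, t^2*exp(4*t)/2 - t*exp(4*t), -t^2*exp(4*t) - t*exp(4*t) + exp(4*t)]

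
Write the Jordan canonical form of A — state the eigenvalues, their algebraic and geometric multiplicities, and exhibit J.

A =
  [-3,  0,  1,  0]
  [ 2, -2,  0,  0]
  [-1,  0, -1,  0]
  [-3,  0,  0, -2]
J_3(-2) ⊕ J_1(-2)

The characteristic polynomial is
  det(x·I − A) = x^4 + 8*x^3 + 24*x^2 + 32*x + 16 = (x + 2)^4

Eigenvalues and multiplicities (the geometric multiplicity of λ is n − rank(A − λI), which equals the number of Jordan blocks for λ):
  λ = -2: algebraic multiplicity = 4, geometric multiplicity = 2

Determining the block sizes for each eigenvalue:
  λ = -2: with am = 4 and gm = 2, the partition is not yet determined (e.g. several partitions of 4 into 2 parts exist). Let N = A − (-2)·I. Computing rank(N^1) = 2, rank(N^2) = 1, rank(N^3) = 0; the number of blocks of size ≥ j is rank(N^{j−1}) − rank(N^j), giving [2, 1, 1]. So we have 1 block(s) of size 3, 1 block(s) of size 1 → block sizes [3, 1]

Assembling the blocks gives a Jordan form
J =
  [-2,  1,  0,  0]
  [ 0, -2,  1,  0]
  [ 0,  0, -2,  0]
  [ 0,  0,  0, -2]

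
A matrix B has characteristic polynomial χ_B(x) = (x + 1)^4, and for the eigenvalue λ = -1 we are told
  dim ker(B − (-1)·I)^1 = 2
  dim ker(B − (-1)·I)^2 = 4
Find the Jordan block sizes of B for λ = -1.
Block sizes for λ = -1: [2, 2]

From the dimensions of kernels of powers, the number of Jordan blocks of size at least j is d_j − d_{j−1} where d_j = dim ker(N^j) (with d_0 = 0). Computing the differences gives [2, 2].
The number of blocks of size exactly k is (#blocks of size ≥ k) − (#blocks of size ≥ k + 1), so the partition is: 2 block(s) of size 2.
In nonincreasing order the block sizes are [2, 2].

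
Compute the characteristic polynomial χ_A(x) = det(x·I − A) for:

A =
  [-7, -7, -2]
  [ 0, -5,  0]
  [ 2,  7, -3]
x^3 + 15*x^2 + 75*x + 125

Expanding det(x·I − A) (e.g. by cofactor expansion or by noting that A is similar to its Jordan form J, which has the same characteristic polynomial as A) gives
  χ_A(x) = x^3 + 15*x^2 + 75*x + 125
which factors as (x + 5)^3. The eigenvalues (with algebraic multiplicities) are λ = -5 with multiplicity 3.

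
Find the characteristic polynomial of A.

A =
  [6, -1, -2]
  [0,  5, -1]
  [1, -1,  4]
x^3 - 15*x^2 + 75*x - 125

Expanding det(x·I − A) (e.g. by cofactor expansion or by noting that A is similar to its Jordan form J, which has the same characteristic polynomial as A) gives
  χ_A(x) = x^3 - 15*x^2 + 75*x - 125
which factors as (x - 5)^3. The eigenvalues (with algebraic multiplicities) are λ = 5 with multiplicity 3.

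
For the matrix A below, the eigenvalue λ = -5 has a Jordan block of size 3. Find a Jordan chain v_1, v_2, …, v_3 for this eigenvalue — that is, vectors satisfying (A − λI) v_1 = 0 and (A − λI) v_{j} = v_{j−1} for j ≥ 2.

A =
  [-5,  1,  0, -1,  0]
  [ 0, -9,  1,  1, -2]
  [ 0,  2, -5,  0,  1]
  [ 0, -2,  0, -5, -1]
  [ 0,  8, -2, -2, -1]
A Jordan chain for λ = -5 of length 3:
v_1 = (-2, 0, 0, 0, 0)ᵀ
v_2 = (1, -4, 2, -2, 8)ᵀ
v_3 = (0, 1, 0, 0, 0)ᵀ

Let N = A − (-5)·I. We want v_3 with N^3 v_3 = 0 but N^2 v_3 ≠ 0; then v_{j-1} := N · v_j for j = 3, …, 2.

Pick v_3 = (0, 1, 0, 0, 0)ᵀ.
Then v_2 = N · v_3 = (1, -4, 2, -2, 8)ᵀ.
Then v_1 = N · v_2 = (-2, 0, 0, 0, 0)ᵀ.

Sanity check: (A − (-5)·I) v_1 = (0, 0, 0, 0, 0)ᵀ = 0. ✓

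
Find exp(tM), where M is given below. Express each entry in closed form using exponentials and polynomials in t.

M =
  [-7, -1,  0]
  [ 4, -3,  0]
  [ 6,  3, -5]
e^{tM} =
  [-2*t*exp(-5*t) + exp(-5*t), -t*exp(-5*t), 0]
  [4*t*exp(-5*t), 2*t*exp(-5*t) + exp(-5*t), 0]
  [6*t*exp(-5*t), 3*t*exp(-5*t), exp(-5*t)]

Strategy: write M = P · J · P⁻¹ where J is a Jordan canonical form, so e^{tM} = P · e^{tJ} · P⁻¹, and e^{tJ} can be computed block-by-block.

M has Jordan form
J =
  [-5,  1,  0]
  [ 0, -5,  0]
  [ 0,  0, -5]
(up to reordering of blocks).

Per-block formulas:
  For a 2×2 Jordan block J_2(-5): exp(t · J_2(-5)) = e^(-5t)·(I + t·N), where N is the 2×2 nilpotent shift.
  For a 1×1 block at λ = -5: exp(t · [-5]) = [e^(-5t)].

After assembling e^{tJ} and conjugating by P, we get:

e^{tM} =
  [-2*t*exp(-5*t) + exp(-5*t), -t*exp(-5*t), 0]
  [4*t*exp(-5*t), 2*t*exp(-5*t) + exp(-5*t), 0]
  [6*t*exp(-5*t), 3*t*exp(-5*t), exp(-5*t)]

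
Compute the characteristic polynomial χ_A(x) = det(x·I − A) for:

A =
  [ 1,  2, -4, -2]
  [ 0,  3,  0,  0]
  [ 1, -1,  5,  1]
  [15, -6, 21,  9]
x^4 - 18*x^3 + 117*x^2 - 324*x + 324

Expanding det(x·I − A) (e.g. by cofactor expansion or by noting that A is similar to its Jordan form J, which has the same characteristic polynomial as A) gives
  χ_A(x) = x^4 - 18*x^3 + 117*x^2 - 324*x + 324
which factors as (x - 6)^2*(x - 3)^2. The eigenvalues (with algebraic multiplicities) are λ = 3 with multiplicity 2, λ = 6 with multiplicity 2.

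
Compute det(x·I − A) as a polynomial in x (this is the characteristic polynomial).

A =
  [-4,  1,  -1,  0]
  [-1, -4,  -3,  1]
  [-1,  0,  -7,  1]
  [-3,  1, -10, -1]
x^4 + 16*x^3 + 96*x^2 + 256*x + 256

Expanding det(x·I − A) (e.g. by cofactor expansion or by noting that A is similar to its Jordan form J, which has the same characteristic polynomial as A) gives
  χ_A(x) = x^4 + 16*x^3 + 96*x^2 + 256*x + 256
which factors as (x + 4)^4. The eigenvalues (with algebraic multiplicities) are λ = -4 with multiplicity 4.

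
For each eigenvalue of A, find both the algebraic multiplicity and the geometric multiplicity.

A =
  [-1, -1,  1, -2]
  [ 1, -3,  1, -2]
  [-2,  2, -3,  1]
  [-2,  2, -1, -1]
λ = -2: alg = 4, geom = 2

Step 1 — factor the characteristic polynomial to read off the algebraic multiplicities:
  χ_A(x) = (x + 2)^4

Step 2 — compute geometric multiplicities via the rank-nullity identity g(λ) = n − rank(A − λI):
  rank(A − (-2)·I) = 2, so dim ker(A − (-2)·I) = n − 2 = 2

Summary:
  λ = -2: algebraic multiplicity = 4, geometric multiplicity = 2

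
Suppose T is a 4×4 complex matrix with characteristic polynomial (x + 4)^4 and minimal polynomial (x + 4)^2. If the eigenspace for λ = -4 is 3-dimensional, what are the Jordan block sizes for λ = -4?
Block sizes for λ = -4: [2, 1, 1]

Step 1 — from the characteristic polynomial, algebraic multiplicity of λ = -4 is 4. From dim ker(T − (-4)·I) = 3, there are exactly 3 Jordan blocks for λ = -4.
Step 2 — from the minimal polynomial, the factor (x + 4)^2 tells us the largest block for λ = -4 has size 2.
Step 3 — with total size 4, 3 blocks, and largest block 2, the block sizes (in nonincreasing order) are [2, 1, 1].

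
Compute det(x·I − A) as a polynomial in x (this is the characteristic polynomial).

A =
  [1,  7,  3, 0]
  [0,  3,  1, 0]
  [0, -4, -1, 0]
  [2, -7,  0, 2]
x^4 - 5*x^3 + 9*x^2 - 7*x + 2

Expanding det(x·I − A) (e.g. by cofactor expansion or by noting that A is similar to its Jordan form J, which has the same characteristic polynomial as A) gives
  χ_A(x) = x^4 - 5*x^3 + 9*x^2 - 7*x + 2
which factors as (x - 2)*(x - 1)^3. The eigenvalues (with algebraic multiplicities) are λ = 1 with multiplicity 3, λ = 2 with multiplicity 1.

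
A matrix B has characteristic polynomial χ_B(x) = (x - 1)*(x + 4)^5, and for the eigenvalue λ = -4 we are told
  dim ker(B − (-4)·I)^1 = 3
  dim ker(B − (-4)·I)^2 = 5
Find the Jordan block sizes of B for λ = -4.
Block sizes for λ = -4: [2, 2, 1]

From the dimensions of kernels of powers, the number of Jordan blocks of size at least j is d_j − d_{j−1} where d_j = dim ker(N^j) (with d_0 = 0). Computing the differences gives [3, 2].
The number of blocks of size exactly k is (#blocks of size ≥ k) − (#blocks of size ≥ k + 1), so the partition is: 1 block(s) of size 1, 2 block(s) of size 2.
In nonincreasing order the block sizes are [2, 2, 1].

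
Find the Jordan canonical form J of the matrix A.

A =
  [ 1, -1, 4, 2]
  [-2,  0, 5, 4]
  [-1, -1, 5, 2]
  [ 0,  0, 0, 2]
J_3(2) ⊕ J_1(2)

The characteristic polynomial is
  det(x·I − A) = x^4 - 8*x^3 + 24*x^2 - 32*x + 16 = (x - 2)^4

Eigenvalues and multiplicities (the geometric multiplicity of λ is n − rank(A − λI), which equals the number of Jordan blocks for λ):
  λ = 2: algebraic multiplicity = 4, geometric multiplicity = 2

Determining the block sizes for each eigenvalue:
  λ = 2: with am = 4 and gm = 2, the partition is not yet determined (e.g. several partitions of 4 into 2 parts exist). Let N = A − (2)·I. Computing rank(N^1) = 2, rank(N^2) = 1, rank(N^3) = 0; the number of blocks of size ≥ j is rank(N^{j−1}) − rank(N^j), giving [2, 1, 1]. So we have 1 block(s) of size 3, 1 block(s) of size 1 → block sizes [3, 1]

Assembling the blocks gives a Jordan form
J =
  [2, 1, 0, 0]
  [0, 2, 1, 0]
  [0, 0, 2, 0]
  [0, 0, 0, 2]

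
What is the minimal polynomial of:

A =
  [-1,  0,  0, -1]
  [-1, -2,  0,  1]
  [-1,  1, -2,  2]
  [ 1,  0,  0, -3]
x^2 + 4*x + 4

The characteristic polynomial is χ_A(x) = (x + 2)^4, so the eigenvalues are known. The minimal polynomial is
  m_A(x) = Π_λ (x − λ)^{k_λ}
where k_λ is the size of the *largest* Jordan block for λ (equivalently, the smallest k with (A − λI)^k v = 0 for every generalised eigenvector v of λ).

  λ = -2: largest Jordan block has size 2, contributing (x + 2)^2

So m_A(x) = (x + 2)^2 = x^2 + 4*x + 4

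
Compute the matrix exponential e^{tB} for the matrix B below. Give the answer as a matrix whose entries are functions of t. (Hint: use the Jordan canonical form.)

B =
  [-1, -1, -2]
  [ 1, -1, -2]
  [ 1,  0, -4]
e^{tB} =
  [-t^2*exp(-2*t) + t*exp(-2*t) + exp(-2*t), -t^2*exp(-2*t) - t*exp(-2*t), 2*t^2*exp(-2*t) - 2*t*exp(-2*t)]
  [t*exp(-2*t), t*exp(-2*t) + exp(-2*t), -2*t*exp(-2*t)]
  [-t^2*exp(-2*t)/2 + t*exp(-2*t), -t^2*exp(-2*t)/2, t^2*exp(-2*t) - 2*t*exp(-2*t) + exp(-2*t)]

Strategy: write B = P · J · P⁻¹ where J is a Jordan canonical form, so e^{tB} = P · e^{tJ} · P⁻¹, and e^{tJ} can be computed block-by-block.

B has Jordan form
J =
  [-2,  1,  0]
  [ 0, -2,  1]
  [ 0,  0, -2]
(up to reordering of blocks).

Per-block formulas:
  For a 3×3 Jordan block J_3(-2): exp(t · J_3(-2)) = e^(-2t)·(I + t·N + (t^2/2)·N^2), where N is the 3×3 nilpotent shift.

After assembling e^{tJ} and conjugating by P, we get:

e^{tB} =
  [-t^2*exp(-2*t) + t*exp(-2*t) + exp(-2*t), -t^2*exp(-2*t) - t*exp(-2*t), 2*t^2*exp(-2*t) - 2*t*exp(-2*t)]
  [t*exp(-2*t), t*exp(-2*t) + exp(-2*t), -2*t*exp(-2*t)]
  [-t^2*exp(-2*t)/2 + t*exp(-2*t), -t^2*exp(-2*t)/2, t^2*exp(-2*t) - 2*t*exp(-2*t) + exp(-2*t)]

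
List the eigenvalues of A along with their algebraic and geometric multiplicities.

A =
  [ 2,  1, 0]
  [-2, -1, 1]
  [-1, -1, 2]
λ = 1: alg = 3, geom = 1

Step 1 — factor the characteristic polynomial to read off the algebraic multiplicities:
  χ_A(x) = (x - 1)^3

Step 2 — compute geometric multiplicities via the rank-nullity identity g(λ) = n − rank(A − λI):
  rank(A − (1)·I) = 2, so dim ker(A − (1)·I) = n − 2 = 1

Summary:
  λ = 1: algebraic multiplicity = 3, geometric multiplicity = 1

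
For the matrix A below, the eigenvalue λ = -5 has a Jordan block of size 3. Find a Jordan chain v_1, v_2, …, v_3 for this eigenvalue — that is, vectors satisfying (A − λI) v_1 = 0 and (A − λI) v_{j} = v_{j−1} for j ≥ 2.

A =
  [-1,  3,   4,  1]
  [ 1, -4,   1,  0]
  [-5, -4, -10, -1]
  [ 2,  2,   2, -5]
A Jordan chain for λ = -5 of length 3:
v_1 = (1, 0, -1, 0)ᵀ
v_2 = (4, 1, -5, 2)ᵀ
v_3 = (1, 0, 0, 0)ᵀ

Let N = A − (-5)·I. We want v_3 with N^3 v_3 = 0 but N^2 v_3 ≠ 0; then v_{j-1} := N · v_j for j = 3, …, 2.

Pick v_3 = (1, 0, 0, 0)ᵀ.
Then v_2 = N · v_3 = (4, 1, -5, 2)ᵀ.
Then v_1 = N · v_2 = (1, 0, -1, 0)ᵀ.

Sanity check: (A − (-5)·I) v_1 = (0, 0, 0, 0)ᵀ = 0. ✓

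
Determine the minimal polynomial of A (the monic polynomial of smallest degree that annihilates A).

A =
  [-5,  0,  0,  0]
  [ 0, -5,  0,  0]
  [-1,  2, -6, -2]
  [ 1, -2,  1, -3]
x^2 + 9*x + 20

The characteristic polynomial is χ_A(x) = (x + 4)*(x + 5)^3, so the eigenvalues are known. The minimal polynomial is
  m_A(x) = Π_λ (x − λ)^{k_λ}
where k_λ is the size of the *largest* Jordan block for λ (equivalently, the smallest k with (A − λI)^k v = 0 for every generalised eigenvector v of λ).

  λ = -5: largest Jordan block has size 1, contributing (x + 5)
  λ = -4: largest Jordan block has size 1, contributing (x + 4)

So m_A(x) = (x + 4)*(x + 5) = x^2 + 9*x + 20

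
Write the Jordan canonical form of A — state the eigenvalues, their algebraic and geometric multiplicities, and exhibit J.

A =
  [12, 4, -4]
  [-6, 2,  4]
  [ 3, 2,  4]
J_2(6) ⊕ J_1(6)

The characteristic polynomial is
  det(x·I − A) = x^3 - 18*x^2 + 108*x - 216 = (x - 6)^3

Eigenvalues and multiplicities (the geometric multiplicity of λ is n − rank(A − λI), which equals the number of Jordan blocks for λ):
  λ = 6: algebraic multiplicity = 3, geometric multiplicity = 2

Determining the block sizes for each eigenvalue:
  λ = 6: 2 blocks summing to 3 forces exactly one block of size 2 and the rest size 1 → block sizes [2, 1]

Assembling the blocks gives a Jordan form
J =
  [6, 1, 0]
  [0, 6, 0]
  [0, 0, 6]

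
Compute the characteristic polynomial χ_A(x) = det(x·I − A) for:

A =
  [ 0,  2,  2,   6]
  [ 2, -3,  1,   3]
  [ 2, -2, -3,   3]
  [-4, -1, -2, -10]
x^4 + 16*x^3 + 96*x^2 + 256*x + 256

Expanding det(x·I − A) (e.g. by cofactor expansion or by noting that A is similar to its Jordan form J, which has the same characteristic polynomial as A) gives
  χ_A(x) = x^4 + 16*x^3 + 96*x^2 + 256*x + 256
which factors as (x + 4)^4. The eigenvalues (with algebraic multiplicities) are λ = -4 with multiplicity 4.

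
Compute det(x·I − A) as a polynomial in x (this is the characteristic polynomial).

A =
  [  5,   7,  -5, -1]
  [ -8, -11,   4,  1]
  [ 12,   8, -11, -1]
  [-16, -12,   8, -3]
x^4 + 20*x^3 + 150*x^2 + 500*x + 625

Expanding det(x·I − A) (e.g. by cofactor expansion or by noting that A is similar to its Jordan form J, which has the same characteristic polynomial as A) gives
  χ_A(x) = x^4 + 20*x^3 + 150*x^2 + 500*x + 625
which factors as (x + 5)^4. The eigenvalues (with algebraic multiplicities) are λ = -5 with multiplicity 4.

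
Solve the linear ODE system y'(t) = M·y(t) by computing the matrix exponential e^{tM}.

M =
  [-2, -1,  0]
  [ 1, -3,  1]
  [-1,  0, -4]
e^{tM} =
  [t*exp(-3*t) + exp(-3*t), -t^2*exp(-3*t)/2 - t*exp(-3*t), -t^2*exp(-3*t)/2]
  [t*exp(-3*t), -t^2*exp(-3*t)/2 + exp(-3*t), -t^2*exp(-3*t)/2 + t*exp(-3*t)]
  [-t*exp(-3*t), t^2*exp(-3*t)/2, t^2*exp(-3*t)/2 - t*exp(-3*t) + exp(-3*t)]

Strategy: write M = P · J · P⁻¹ where J is a Jordan canonical form, so e^{tM} = P · e^{tJ} · P⁻¹, and e^{tJ} can be computed block-by-block.

M has Jordan form
J =
  [-3,  1,  0]
  [ 0, -3,  1]
  [ 0,  0, -3]
(up to reordering of blocks).

Per-block formulas:
  For a 3×3 Jordan block J_3(-3): exp(t · J_3(-3)) = e^(-3t)·(I + t·N + (t^2/2)·N^2), where N is the 3×3 nilpotent shift.

After assembling e^{tJ} and conjugating by P, we get:

e^{tM} =
  [t*exp(-3*t) + exp(-3*t), -t^2*exp(-3*t)/2 - t*exp(-3*t), -t^2*exp(-3*t)/2]
  [t*exp(-3*t), -t^2*exp(-3*t)/2 + exp(-3*t), -t^2*exp(-3*t)/2 + t*exp(-3*t)]
  [-t*exp(-3*t), t^2*exp(-3*t)/2, t^2*exp(-3*t)/2 - t*exp(-3*t) + exp(-3*t)]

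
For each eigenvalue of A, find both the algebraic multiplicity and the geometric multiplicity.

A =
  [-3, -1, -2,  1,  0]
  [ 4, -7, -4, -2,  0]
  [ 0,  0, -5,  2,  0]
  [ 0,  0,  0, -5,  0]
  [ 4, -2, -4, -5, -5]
λ = -5: alg = 5, geom = 3

Step 1 — factor the characteristic polynomial to read off the algebraic multiplicities:
  χ_A(x) = (x + 5)^5

Step 2 — compute geometric multiplicities via the rank-nullity identity g(λ) = n − rank(A − λI):
  rank(A − (-5)·I) = 2, so dim ker(A − (-5)·I) = n − 2 = 3

Summary:
  λ = -5: algebraic multiplicity = 5, geometric multiplicity = 3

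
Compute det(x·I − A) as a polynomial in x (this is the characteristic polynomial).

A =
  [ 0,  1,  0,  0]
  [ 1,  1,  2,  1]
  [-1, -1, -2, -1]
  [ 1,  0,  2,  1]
x^4

Expanding det(x·I − A) (e.g. by cofactor expansion or by noting that A is similar to its Jordan form J, which has the same characteristic polynomial as A) gives
  χ_A(x) = x^4
which factors as x^4. The eigenvalues (with algebraic multiplicities) are λ = 0 with multiplicity 4.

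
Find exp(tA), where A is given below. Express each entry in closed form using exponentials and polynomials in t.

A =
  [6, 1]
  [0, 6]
e^{tA} =
  [exp(6*t), t*exp(6*t)]
  [0, exp(6*t)]

Strategy: write A = P · J · P⁻¹ where J is a Jordan canonical form, so e^{tA} = P · e^{tJ} · P⁻¹, and e^{tJ} can be computed block-by-block.

A has Jordan form
J =
  [6, 1]
  [0, 6]
(up to reordering of blocks).

Per-block formulas:
  For a 2×2 Jordan block J_2(6): exp(t · J_2(6)) = e^(6t)·(I + t·N), where N is the 2×2 nilpotent shift.

After assembling e^{tJ} and conjugating by P, we get:

e^{tA} =
  [exp(6*t), t*exp(6*t)]
  [0, exp(6*t)]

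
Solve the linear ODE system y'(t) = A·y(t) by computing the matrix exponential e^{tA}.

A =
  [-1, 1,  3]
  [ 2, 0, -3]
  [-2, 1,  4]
e^{tA} =
  [-2*t*exp(t) + exp(t), t*exp(t), 3*t*exp(t)]
  [2*t*exp(t), -t*exp(t) + exp(t), -3*t*exp(t)]
  [-2*t*exp(t), t*exp(t), 3*t*exp(t) + exp(t)]

Strategy: write A = P · J · P⁻¹ where J is a Jordan canonical form, so e^{tA} = P · e^{tJ} · P⁻¹, and e^{tJ} can be computed block-by-block.

A has Jordan form
J =
  [1, 1, 0]
  [0, 1, 0]
  [0, 0, 1]
(up to reordering of blocks).

Per-block formulas:
  For a 2×2 Jordan block J_2(1): exp(t · J_2(1)) = e^(1t)·(I + t·N), where N is the 2×2 nilpotent shift.
  For a 1×1 block at λ = 1: exp(t · [1]) = [e^(1t)].

After assembling e^{tJ} and conjugating by P, we get:

e^{tA} =
  [-2*t*exp(t) + exp(t), t*exp(t), 3*t*exp(t)]
  [2*t*exp(t), -t*exp(t) + exp(t), -3*t*exp(t)]
  [-2*t*exp(t), t*exp(t), 3*t*exp(t) + exp(t)]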